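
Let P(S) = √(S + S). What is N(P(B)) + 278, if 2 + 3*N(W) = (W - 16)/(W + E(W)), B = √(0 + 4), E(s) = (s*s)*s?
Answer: 4153/15 ≈ 276.87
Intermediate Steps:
E(s) = s³ (E(s) = s²*s = s³)
B = 2 (B = √4 = 2)
P(S) = √2*√S (P(S) = √(2*S) = √2*√S)
N(W) = -⅔ + (-16 + W)/(3*(W + W³)) (N(W) = -⅔ + ((W - 16)/(W + W³))/3 = -⅔ + ((-16 + W)/(W + W³))/3 = -⅔ + (-16 + W)/(3*(W + W³)))
N(P(B)) + 278 = (-16 - √2*√2 - 2*(√2*√2)³)/(3*((√2*√2))*(1 + (√2*√2)²)) + 278 = (⅓)*(-16 - 1*2 - 2*2³)/(2*(1 + 2²)) + 278 = (⅓)*(½)*(-16 - 2 - 2*8)/(1 + 4) + 278 = (⅓)*(½)*(-16 - 2 - 16)/5 + 278 = (⅓)*(½)*(⅕)*(-34) + 278 = -17/15 + 278 = 4153/15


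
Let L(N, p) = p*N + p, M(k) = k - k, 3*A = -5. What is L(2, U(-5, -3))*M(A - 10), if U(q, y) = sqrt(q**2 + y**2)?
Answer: 0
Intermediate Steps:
A = -5/3 (A = (1/3)*(-5) = -5/3 ≈ -1.6667)
M(k) = 0
L(N, p) = p + N*p (L(N, p) = N*p + p = p + N*p)
L(2, U(-5, -3))*M(A - 10) = (sqrt((-5)**2 + (-3)**2)*(1 + 2))*0 = (sqrt(25 + 9)*3)*0 = (sqrt(34)*3)*0 = (3*sqrt(34))*0 = 0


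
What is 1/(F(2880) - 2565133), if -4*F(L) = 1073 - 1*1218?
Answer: -4/10260387 ≈ -3.8985e-7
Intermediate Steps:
F(L) = 145/4 (F(L) = -(1073 - 1*1218)/4 = -(1073 - 1218)/4 = -¼*(-145) = 145/4)
1/(F(2880) - 2565133) = 1/(145/4 - 2565133) = 1/(-10260387/4) = -4/10260387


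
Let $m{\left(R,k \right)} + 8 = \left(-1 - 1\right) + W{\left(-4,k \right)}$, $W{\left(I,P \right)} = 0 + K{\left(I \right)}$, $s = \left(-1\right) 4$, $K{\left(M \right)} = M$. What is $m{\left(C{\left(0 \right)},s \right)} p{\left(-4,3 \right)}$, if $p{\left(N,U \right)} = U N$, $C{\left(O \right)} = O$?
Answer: $168$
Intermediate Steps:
$s = -4$
$p{\left(N,U \right)} = N U$
$W{\left(I,P \right)} = I$ ($W{\left(I,P \right)} = 0 + I = I$)
$m{\left(R,k \right)} = -14$ ($m{\left(R,k \right)} = -8 - 6 = -14$)
$m{\left(C{\left(0 \right)},s \right)} p{\left(-4,3 \right)} = - 14 \left(\left(-4\right) 3\right) = \left(-14\right) \left(-12\right) = 168$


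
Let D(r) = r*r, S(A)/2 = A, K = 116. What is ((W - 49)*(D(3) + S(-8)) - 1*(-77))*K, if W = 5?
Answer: 44660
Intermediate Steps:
S(A) = 2*A
D(r) = r²
((W - 49)*(D(3) + S(-8)) - 1*(-77))*K = ((5 - 49)*(3² + 2*(-8)) - 1*(-77))*116 = (-44*(9 - 16) + 77)*116 = (-44*(-7) + 77)*116 = (308 + 77)*116 = 385*116 = 44660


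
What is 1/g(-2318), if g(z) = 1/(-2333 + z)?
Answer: -4651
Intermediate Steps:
1/g(-2318) = 1/(1/(-2333 - 2318)) = 1/(1/(-4651)) = 1/(-1/4651) = -4651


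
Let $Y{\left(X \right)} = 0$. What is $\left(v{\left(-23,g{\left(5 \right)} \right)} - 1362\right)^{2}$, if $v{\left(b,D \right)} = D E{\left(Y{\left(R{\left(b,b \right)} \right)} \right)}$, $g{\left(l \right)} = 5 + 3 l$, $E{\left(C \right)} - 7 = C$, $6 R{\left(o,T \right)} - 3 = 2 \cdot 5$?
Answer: $1493284$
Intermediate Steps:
$R{\left(o,T \right)} = \frac{13}{6}$ ($R{\left(o,T \right)} = \frac{1}{2} + \frac{2 \cdot 5}{6} = \frac{1}{2} + \frac{1}{6} \cdot 10 = \frac{1}{2} + \frac{5}{3} = \frac{13}{6}$)
$E{\left(C \right)} = 7 + C$
$v{\left(b,D \right)} = 7 D$ ($v{\left(b,D \right)} = D \left(7 + 0\right) = D 7 = 7 D$)
$\left(v{\left(-23,g{\left(5 \right)} \right)} - 1362\right)^{2} = \left(7 \left(5 + 3 \cdot 5\right) - 1362\right)^{2} = \left(7 \left(5 + 15\right) - 1362\right)^{2} = \left(7 \cdot 20 - 1362\right)^{2} = \left(140 - 1362\right)^{2} = \left(-1222\right)^{2} = 1493284$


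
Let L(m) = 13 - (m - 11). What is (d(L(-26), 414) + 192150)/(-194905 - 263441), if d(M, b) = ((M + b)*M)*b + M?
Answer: -4898500/229173 ≈ -21.375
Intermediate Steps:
L(m) = 24 - m (L(m) = 13 - (-11 + m) = 13 + (11 - m) = 24 - m)
d(M, b) = M + M*b*(M + b) (d(M, b) = (M*(M + b))*b + M = M*b*(M + b) + M = M + M*b*(M + b))
(d(L(-26), 414) + 192150)/(-194905 - 263441) = ((24 - 1*(-26))*(1 + 414² + (24 - 1*(-26))*414) + 192150)/(-194905 - 263441) = ((24 + 26)*(1 + 171396 + (24 + 26)*414) + 192150)/(-458346) = (50*(1 + 171396 + 50*414) + 192150)*(-1/458346) = (50*(1 + 171396 + 20700) + 192150)*(-1/458346) = (50*192097 + 192150)*(-1/458346) = (9604850 + 192150)*(-1/458346) = 9797000*(-1/458346) = -4898500/229173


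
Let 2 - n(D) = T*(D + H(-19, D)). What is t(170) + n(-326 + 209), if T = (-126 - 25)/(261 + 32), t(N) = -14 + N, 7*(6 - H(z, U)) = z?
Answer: 209600/2051 ≈ 102.19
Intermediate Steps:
H(z, U) = 6 - z/7
T = -151/293 ≈ -0.51536
n(D) = 13313/2051 + 151*D/293 (n(D) = 2 - (-151)*(D + (6 - ⅐*(-19)))/293 = 2 - (-151)*(D + (6 + 19/7))/293 = 2 - (-151)*(D + 61/7)/293 = 2 - (-151)*(61/7 + D)/293 = 2 - (-9211/2051 - 151*D/293) = 2 + (9211/2051 + 151*D/293) = 13313/2051 + 151*D/293)
t(170) + n(-326 + 209) = (-14 + 170) + (13313/2051 + 151*(-326 + 209)/293) = 156 + (13313/2051 + (151/293)*(-117)) = 156 + (13313/2051 - 17667/293) = 156 - 110356/2051 = 209600/2051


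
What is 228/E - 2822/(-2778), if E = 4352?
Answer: 1614341/1511232 ≈ 1.0682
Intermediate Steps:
228/E - 2822/(-2778) = 228/4352 - 2822/(-2778) = 228*(1/4352) - 2822*(-1/2778) = 57/1088 + 1411/1389 = 1614341/1511232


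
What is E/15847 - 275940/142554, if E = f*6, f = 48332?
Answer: 267874626/16369951 ≈ 16.364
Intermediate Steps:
E = 289992 (E = 48332*6 = 289992)
E/15847 - 275940/142554 = 289992/15847 - 275940/142554 = 289992*(1/15847) - 275940*1/142554 = 289992/15847 - 45990/23759 = 267874626/16369951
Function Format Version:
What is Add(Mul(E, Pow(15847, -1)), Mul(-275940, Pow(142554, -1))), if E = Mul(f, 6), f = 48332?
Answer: Rational(267874626, 16369951) ≈ 16.364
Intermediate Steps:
E = 289992 (E = Mul(48332, 6) = 289992)
Add(Mul(E, Pow(15847, -1)), Mul(-275940, Pow(142554, -1))) = Add(Mul(289992, Pow(15847, -1)), Mul(-275940, Pow(142554, -1))) = Add(Mul(289992, Rational(1, 15847)), Mul(-275940, Rational(1, 142554))) = Add(Rational(289992, 15847), Rational(-45990, 23759)) = Rational(267874626, 16369951)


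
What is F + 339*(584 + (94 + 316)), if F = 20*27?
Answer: 337506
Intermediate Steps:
F = 540
F + 339*(584 + (94 + 316)) = 540 + 339*(584 + (94 + 316)) = 540 + 339*(584 + 410) = 540 + 339*994 = 540 + 336966 = 337506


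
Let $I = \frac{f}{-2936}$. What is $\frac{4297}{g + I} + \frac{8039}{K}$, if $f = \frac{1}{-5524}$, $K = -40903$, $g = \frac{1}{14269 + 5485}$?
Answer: $\frac{28154984317761627997}{332095915427} \approx 8.478 \cdot 10^{7}$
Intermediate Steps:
$g = \frac{1}{19754} \approx 5.0623 \cdot 10^{-5}$
$f = - \frac{1}{5524} \approx -0.00018103$
$I = \frac{1}{16218464}$ ($I = - \frac{1}{5524 \left(-2936\right)} = \left(- \frac{1}{5524}\right) \left(- \frac{1}{2936}\right) = \frac{1}{16218464} \approx 6.1658 \cdot 10^{-8}$)
$\frac{4297}{g + I} + \frac{8039}{K} = \frac{4297}{\frac{1}{19754} + \frac{1}{16218464}} + \frac{8039}{-40903} = \frac{4297}{\frac{8119109}{160189768928}} + 8039 \left(- \frac{1}{40903}\right) = 4297 \cdot \frac{160189768928}{8119109} - \frac{8039}{40903} = \frac{688335437083616}{8119109} - \frac{8039}{40903} = \frac{28154984317761627997}{332095915427}$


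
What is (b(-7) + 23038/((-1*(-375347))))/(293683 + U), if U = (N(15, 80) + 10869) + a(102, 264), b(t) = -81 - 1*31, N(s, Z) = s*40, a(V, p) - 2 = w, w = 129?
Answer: -42015826/114587058201 ≈ -0.00036667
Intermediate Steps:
a(V, p) = 131 (a(V, p) = 2 + 129 = 131)
N(s, Z) = 40*s
b(t) = -112 (b(t) = -81 - 31 = -112)
U = 11600 (U = (40*15 + 10869) + 131 = (600 + 10869) + 131 = 11469 + 131 = 11600)
(b(-7) + 23038/((-1*(-375347))))/(293683 + U) = (-112 + 23038/((-1*(-375347))))/(293683 + 11600) = (-112 + 23038/375347)/305283 = (-112 + 23038*(1/375347))*(1/305283) = (-112 + 23038/375347)*(1/305283) = -42015826/375347*1/305283 = -42015826/114587058201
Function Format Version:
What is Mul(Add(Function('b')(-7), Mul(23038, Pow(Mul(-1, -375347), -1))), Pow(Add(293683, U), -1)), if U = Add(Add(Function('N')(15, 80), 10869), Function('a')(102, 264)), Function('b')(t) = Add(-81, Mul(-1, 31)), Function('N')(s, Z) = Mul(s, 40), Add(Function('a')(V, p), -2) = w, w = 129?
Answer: Rational(-42015826, 114587058201) ≈ -0.00036667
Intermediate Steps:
Function('a')(V, p) = 131 (Function('a')(V, p) = Add(2, 129) = 131)
Function('N')(s, Z) = Mul(40, s)
Function('b')(t) = -112 (Function('b')(t) = Add(-81, -31) = -112)
U = 11600 (U = Add(Add(Mul(40, 15), 10869), 131) = Add(Add(600, 10869), 131) = Add(11469, 131) = 11600)
Mul(Add(Function('b')(-7), Mul(23038, Pow(Mul(-1, -375347), -1))), Pow(Add(293683, U), -1)) = Mul(Add(-112, Mul(23038, Pow(Mul(-1, -375347), -1))), Pow(Add(293683, 11600), -1)) = Mul(Add(-112, Mul(23038, Pow(375347, -1))), Pow(305283, -1)) = Mul(Add(-112, Mul(23038, Rational(1, 375347))), Rational(1, 305283)) = Mul(Add(-112, Rational(23038, 375347)), Rational(1, 305283)) = Mul(Rational(-42015826, 375347), Rational(1, 305283)) = Rational(-42015826, 114587058201)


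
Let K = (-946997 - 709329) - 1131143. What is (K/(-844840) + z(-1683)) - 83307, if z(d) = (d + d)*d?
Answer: 4715621715109/844840 ≈ 5.5817e+6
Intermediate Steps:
z(d) = 2*d² (z(d) = (2*d)*d = 2*d²)
K = -2787469 (K = -1656326 - 1131143 = -2787469)
(K/(-844840) + z(-1683)) - 83307 = (-2787469/(-844840) + 2*(-1683)²) - 83307 = (-2787469*(-1/844840) + 2*2832489) - 83307 = (2787469/844840 + 5664978) - 83307 = 4786002800989/844840 - 83307 = 4715621715109/844840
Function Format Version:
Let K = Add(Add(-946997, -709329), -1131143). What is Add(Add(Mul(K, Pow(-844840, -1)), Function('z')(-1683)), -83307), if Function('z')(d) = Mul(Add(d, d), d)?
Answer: Rational(4715621715109, 844840) ≈ 5.5817e+6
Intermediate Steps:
Function('z')(d) = Mul(2, Pow(d, 2)) (Function('z')(d) = Mul(Mul(2, d), d) = Mul(2, Pow(d, 2)))
K = -2787469 (K = Add(-1656326, -1131143) = -2787469)
Add(Add(Mul(K, Pow(-844840, -1)), Function('z')(-1683)), -83307) = Add(Add(Mul(-2787469, Pow(-844840, -1)), Mul(2, Pow(-1683, 2))), -83307) = Add(Add(Mul(-2787469, Rational(-1, 844840)), Mul(2, 2832489)), -83307) = Add(Add(Rational(2787469, 844840), 5664978), -83307) = Add(Rational(4786002800989, 844840), -83307) = Rational(4715621715109, 844840)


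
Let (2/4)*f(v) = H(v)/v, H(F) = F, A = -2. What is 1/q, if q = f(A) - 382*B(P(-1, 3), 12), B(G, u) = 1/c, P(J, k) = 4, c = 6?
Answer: -3/185 ≈ -0.016216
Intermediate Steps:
B(G, u) = ⅙ (B(G, u) = 1/6 = ⅙)
f(v) = 2 (f(v) = 2*(v/v) = 2*1 = 2)
q = -185/3 (q = 2 - 382*⅙ = 2 - 191/3 = -185/3 ≈ -61.667)
1/q = 1/(-185/3) = -3/185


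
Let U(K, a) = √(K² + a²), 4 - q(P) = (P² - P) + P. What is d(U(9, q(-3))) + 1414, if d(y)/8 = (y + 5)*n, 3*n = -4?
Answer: 4082/3 - 32*√106/3 ≈ 1250.8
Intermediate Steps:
q(P) = 4 - P² (q(P) = 4 - ((P² - P) + P) = 4 - P²)
n = -4/3 (n = (⅓)*(-4) = -4/3 ≈ -1.3333)
d(y) = -160/3 - 32*y/3 (d(y) = 8*((y + 5)*(-4/3)) = 8*((5 + y)*(-4/3)) = 8*(-20/3 - 4*y/3) = -160/3 - 32*y/3)
d(U(9, q(-3))) + 1414 = (-160/3 - 32*√(9² + (4 - 1*(-3)²)²)/3) + 1414 = (-160/3 - 32*√(81 + (4 - 1*9)²)/3) + 1414 = (-160/3 - 32*√(81 + (4 - 9)²)/3) + 1414 = (-160/3 - 32*√(81 + (-5)²)/3) + 1414 = (-160/3 - 32*√(81 + 25)/3) + 1414 = (-160/3 - 32*√106/3) + 1414 = 4082/3 - 32*√106/3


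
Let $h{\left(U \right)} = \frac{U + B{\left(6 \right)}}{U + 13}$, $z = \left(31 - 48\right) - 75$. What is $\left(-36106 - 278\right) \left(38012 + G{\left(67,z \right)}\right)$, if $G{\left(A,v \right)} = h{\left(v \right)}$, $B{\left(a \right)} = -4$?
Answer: $- \frac{109262752896}{79} \approx -1.3831 \cdot 10^{9}$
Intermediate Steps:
$z = -92$ ($z = -17 - 75 = -92$)
$h{\left(U \right)} = \frac{-4 + U}{13 + U}$ ($h{\left(U \right)} = \frac{U - 4}{U + 13} = \frac{-4 + U}{13 + U}$)
$G{\left(A,v \right)} = \frac{-4 + v}{13 + v}$
$\left(-36106 - 278\right) \left(38012 + G{\left(67,z \right)}\right) = \left(-36106 - 278\right) \left(38012 + \frac{-4 - 92}{13 - 92}\right) = - 36384 \left(38012 + \frac{1}{-79} \left(-96\right)\right) = - 36384 \left(38012 - - \frac{96}{79}\right) = - 36384 \left(38012 + \frac{96}{79}\right) = \left(-36384\right) \frac{3003044}{79} = - \frac{109262752896}{79}$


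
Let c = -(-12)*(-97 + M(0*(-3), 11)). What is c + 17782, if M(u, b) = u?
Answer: 16618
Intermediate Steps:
c = -1164 (c = -(-12)*(-97 + 0*(-3)) = -(-12)*(-97 + 0) = -(-12)*(-97) = -1*1164 = -1164)
c + 17782 = -1164 + 17782 = 16618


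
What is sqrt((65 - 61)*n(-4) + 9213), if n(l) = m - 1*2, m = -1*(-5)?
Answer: 15*sqrt(41) ≈ 96.047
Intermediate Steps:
m = 5
n(l) = 3 (n(l) = 5 - 1*2 = 5 - 2 = 3)
sqrt((65 - 61)*n(-4) + 9213) = sqrt((65 - 61)*3 + 9213) = sqrt(4*3 + 9213) = sqrt(12 + 9213) = sqrt(9225) = 15*sqrt(41)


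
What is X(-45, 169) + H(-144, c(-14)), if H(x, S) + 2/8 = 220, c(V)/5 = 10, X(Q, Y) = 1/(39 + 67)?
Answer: 46589/212 ≈ 219.76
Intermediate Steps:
X(Q, Y) = 1/106
c(V) = 50 (c(V) = 5*10 = 50)
H(x, S) = 879/4 (H(x, S) = -¼ + 220 = 879/4)
X(-45, 169) + H(-144, c(-14)) = 1/106 + 879/4 = 46589/212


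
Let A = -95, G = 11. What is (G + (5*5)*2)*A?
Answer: -5795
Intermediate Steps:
(G + (5*5)*2)*A = (11 + (5*5)*2)*(-95) = (11 + 25*2)*(-95) = (11 + 50)*(-95) = 61*(-95) = -5795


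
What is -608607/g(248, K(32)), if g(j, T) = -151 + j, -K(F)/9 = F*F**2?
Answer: -608607/97 ≈ -6274.3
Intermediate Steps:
K(F) = -9*F**3 (K(F) = -9*F*F**2 = -9*F**3)
-608607/g(248, K(32)) = -608607/(-151 + 248) = -608607/97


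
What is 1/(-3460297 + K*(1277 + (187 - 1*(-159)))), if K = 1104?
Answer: -1/1668505 ≈ -5.9934e-7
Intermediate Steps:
1/(-3460297 + K*(1277 + (187 - 1*(-159)))) = 1/(-3460297 + 1104*(1277 + (187 - 1*(-159)))) = 1/(-3460297 + 1104*(1277 + (187 + 159))) = 1/(-3460297 + 1104*(1277 + 346)) = 1/(-3460297 + 1104*1623) = 1/(-3460297 + 1791792) = 1/(-1668505) = -1/1668505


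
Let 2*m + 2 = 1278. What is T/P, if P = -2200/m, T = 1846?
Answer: -26767/50 ≈ -535.34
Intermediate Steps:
m = 638 (m = -1 + (½)*1278 = -1 + 639 = 638)
P = -100/29 (P = -2200/638 = -2200*1/638 = -100/29 ≈ -3.4483)
T/P = 1846/(-100/29) = 1846*(-29/100) = -26767/50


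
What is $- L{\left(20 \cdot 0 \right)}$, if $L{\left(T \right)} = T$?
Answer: $0$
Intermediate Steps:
$- L{\left(20 \cdot 0 \right)} = - 20 \cdot 0 = \left(-1\right) 0 = 0$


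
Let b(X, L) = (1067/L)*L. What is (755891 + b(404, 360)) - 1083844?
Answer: -326886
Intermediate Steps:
b(X, L) = 1067
(755891 + b(404, 360)) - 1083844 = (755891 + 1067) - 1083844 = 756958 - 1083844 = -326886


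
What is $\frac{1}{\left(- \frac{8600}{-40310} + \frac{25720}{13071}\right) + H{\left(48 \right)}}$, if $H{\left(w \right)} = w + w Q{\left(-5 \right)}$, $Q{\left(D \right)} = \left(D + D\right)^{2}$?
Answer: $\frac{52689201}{255552164828} \approx 0.00020618$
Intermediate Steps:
$Q{\left(D \right)} = 4 D^{2}$ ($Q{\left(D \right)} = \left(2 D\right)^{2} = 4 D^{2}$)
$H{\left(w \right)} = 101 w$ ($H{\left(w \right)} = w + w 4 \left(-5\right)^{2} = w + w 4 \cdot 25 = w + w 100 = w + 100 w = 101 w$)
$\frac{1}{\left(- \frac{8600}{-40310} + \frac{25720}{13071}\right) + H{\left(48 \right)}} = \frac{1}{\left(- \frac{8600}{-40310} + \frac{25720}{13071}\right) + 101 \cdot 48} = \frac{1}{\left(\left(-8600\right) \left(- \frac{1}{40310}\right) + 25720 \cdot \frac{1}{13071}\right) + 4848} = \frac{1}{\left(\frac{860}{4031} + \frac{25720}{13071}\right) + 4848} = \frac{1}{\frac{114918380}{52689201} + 4848} = \frac{1}{\frac{255552164828}{52689201}} = \frac{52689201}{255552164828}$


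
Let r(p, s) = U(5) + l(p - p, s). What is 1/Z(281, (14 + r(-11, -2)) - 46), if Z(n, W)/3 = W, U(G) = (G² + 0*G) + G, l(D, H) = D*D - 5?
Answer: -1/21 ≈ -0.047619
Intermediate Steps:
l(D, H) = -5 + D² (l(D, H) = D² - 5 = -5 + D²)
U(G) = G + G² (U(G) = (G² + 0) + G = G² + G = G + G²)
r(p, s) = 25 (r(p, s) = 5*(1 + 5) + (-5 + (p - p)²) = 5*6 + (-5 + 0²) = 30 + (-5 + 0) = 30 - 5 = 25)
Z(n, W) = 3*W
1/Z(281, (14 + r(-11, -2)) - 46) = 1/(3*((14 + 25) - 46)) = 1/(3*(39 - 46)) = 1/(3*(-7)) = 1/(-21) = -1/21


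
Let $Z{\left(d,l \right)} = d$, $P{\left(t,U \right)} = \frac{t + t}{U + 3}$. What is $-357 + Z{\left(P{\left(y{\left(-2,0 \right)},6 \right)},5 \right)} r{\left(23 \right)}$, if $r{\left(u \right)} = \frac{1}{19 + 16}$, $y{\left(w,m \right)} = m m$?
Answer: $-357$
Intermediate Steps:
$y{\left(w,m \right)} = m^{2}$
$r{\left(u \right)} = \frac{1}{35}$
$P{\left(t,U \right)} = \frac{2 t}{3 + U}$
$-357 + Z{\left(P{\left(y{\left(-2,0 \right)},6 \right)},5 \right)} r{\left(23 \right)} = -357 + \frac{2 \cdot 0^{2}}{3 + 6} \cdot \frac{1}{35} = -357 + 2 \cdot 0 \cdot \frac{1}{9} \cdot \frac{1}{35} = -357 + 0 \cdot \frac{1}{35} = -357 + 0 = -357$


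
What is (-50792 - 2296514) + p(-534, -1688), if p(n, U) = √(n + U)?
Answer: -2347306 + I*√2222 ≈ -2.3473e+6 + 47.138*I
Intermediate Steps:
p(n, U) = √(U + n)
(-50792 - 2296514) + p(-534, -1688) = (-50792 - 2296514) + √(-1688 - 534) = -2347306 + √(-2222) = -2347306 + I*√2222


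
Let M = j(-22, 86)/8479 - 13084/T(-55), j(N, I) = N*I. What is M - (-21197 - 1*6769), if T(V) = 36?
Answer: 2106361589/76311 ≈ 27602.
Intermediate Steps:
j(N, I) = I*N
M = -27751837/76311 (M = (86*(-22))/8479 - 13084/36 = -1892*1/8479 - 13084*1/36 = -1892/8479 - 3271/9 = -27751837/76311 ≈ -363.67)
M - (-21197 - 1*6769) = -27751837/76311 - (-21197 - 1*6769) = -27751837/76311 - (-21197 - 6769) = -27751837/76311 - 1*(-27966) = -27751837/76311 + 27966 = 2106361589/76311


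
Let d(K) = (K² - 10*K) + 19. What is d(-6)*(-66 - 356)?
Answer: -48530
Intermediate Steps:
d(K) = 19 + K² - 10*K
d(-6)*(-66 - 356) = (19 + (-6)² - 10*(-6))*(-66 - 356) = (19 + 36 + 60)*(-422) = 115*(-422) = -48530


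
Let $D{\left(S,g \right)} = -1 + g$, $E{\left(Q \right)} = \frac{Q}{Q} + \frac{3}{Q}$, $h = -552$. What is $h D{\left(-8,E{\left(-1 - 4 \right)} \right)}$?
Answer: $\frac{1656}{5} \approx 331.2$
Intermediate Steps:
$E{\left(Q \right)} = 1 + \frac{3}{Q}$
$h D{\left(-8,E{\left(-1 - 4 \right)} \right)} = - 552 \left(-1 + \frac{3 - 5}{-1 - 4}\right) = - 552 \left(-1 + \frac{3 - 5}{-5}\right) = - 552 \left(-1 - - \frac{2}{5}\right) = - 552 \left(-1 + \frac{2}{5}\right) = \left(-552\right) \left(- \frac{3}{5}\right) = \frac{1656}{5}$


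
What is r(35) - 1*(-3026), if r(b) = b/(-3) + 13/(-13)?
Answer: 9040/3 ≈ 3013.3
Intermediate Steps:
r(b) = -1 - b/3 (r(b) = b*(-⅓) + 13*(-1/13) = -b/3 - 1 = -1 - b/3)
r(35) - 1*(-3026) = (-1 - ⅓*35) - 1*(-3026) = (-1 - 35/3) + 3026 = -38/3 + 3026 = 9040/3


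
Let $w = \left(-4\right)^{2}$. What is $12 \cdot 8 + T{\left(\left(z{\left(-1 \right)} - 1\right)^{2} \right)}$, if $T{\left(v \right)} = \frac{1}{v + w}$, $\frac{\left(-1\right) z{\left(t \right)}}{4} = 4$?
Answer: $\frac{29281}{305} \approx 96.003$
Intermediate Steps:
$z{\left(t \right)} = -16$ ($z{\left(t \right)} = \left(-4\right) 4 = -16$)
$w = 16$
$T{\left(v \right)} = \frac{1}{16 + v}$ ($T{\left(v \right)} = \frac{1}{v + 16} = \frac{1}{16 + v}$)
$12 \cdot 8 + T{\left(\left(z{\left(-1 \right)} - 1\right)^{2} \right)} = 12 \cdot 8 + \frac{1}{16 + \left(-16 - 1\right)^{2}} = 96 + \frac{1}{16 + \left(-17\right)^{2}} = 96 + \frac{1}{16 + 289} = 96 + \frac{1}{305} = \frac{29281}{305}$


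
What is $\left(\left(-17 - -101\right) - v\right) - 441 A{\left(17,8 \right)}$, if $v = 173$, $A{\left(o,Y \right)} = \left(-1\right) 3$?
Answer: $1234$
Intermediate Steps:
$A{\left(o,Y \right)} = -3$
$\left(\left(-17 - -101\right) - v\right) - 441 A{\left(17,8 \right)} = \left(\left(-17 - -101\right) - 173\right) - -1323 = \left(\left(-17 + 101\right) - 173\right) + 1323 = \left(84 - 173\right) + 1323 = -89 + 1323 = 1234$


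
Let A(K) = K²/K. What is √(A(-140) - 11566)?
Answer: I*√11706 ≈ 108.19*I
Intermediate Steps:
A(K) = K
√(A(-140) - 11566) = √(-140 - 11566) = √(-11706) = I*√11706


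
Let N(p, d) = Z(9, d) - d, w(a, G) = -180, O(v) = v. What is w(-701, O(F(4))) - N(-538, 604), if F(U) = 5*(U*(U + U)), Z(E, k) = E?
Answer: 415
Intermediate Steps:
F(U) = 10*U² (F(U) = 5*(U*(2*U)) = 5*(2*U²) = 10*U²)
N(p, d) = 9 - d
w(-701, O(F(4))) - N(-538, 604) = -180 - (9 - 1*604) = -180 - (9 - 604) = -180 - 1*(-595) = -180 + 595 = 415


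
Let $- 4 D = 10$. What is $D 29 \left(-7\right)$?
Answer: $\frac{1015}{2} \approx 507.5$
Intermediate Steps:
$D = - \frac{5}{2}$ ($D = \left(- \frac{1}{4}\right) 10 = - \frac{5}{2} \approx -2.5$)
$D 29 \left(-7\right) = \left(- \frac{5}{2}\right) 29 \left(-7\right) = \left(- \frac{145}{2}\right) \left(-7\right) = \frac{1015}{2}$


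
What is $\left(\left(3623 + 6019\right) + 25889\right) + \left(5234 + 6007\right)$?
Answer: $46772$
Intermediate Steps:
$\left(\left(3623 + 6019\right) + 25889\right) + \left(5234 + 6007\right) = \left(9642 + 25889\right) + 11241 = 35531 + 11241 = 46772$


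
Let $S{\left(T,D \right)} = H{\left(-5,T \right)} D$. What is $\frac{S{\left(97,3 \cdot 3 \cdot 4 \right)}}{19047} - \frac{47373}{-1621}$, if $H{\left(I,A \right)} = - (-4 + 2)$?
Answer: $\frac{300810081}{10291729} \approx 29.228$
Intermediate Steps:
$H{\left(I,A \right)} = 2$ ($H{\left(I,A \right)} = \left(-1\right) \left(-2\right) = 2$)
$S{\left(T,D \right)} = 2 D$
$\frac{S{\left(97,3 \cdot 3 \cdot 4 \right)}}{19047} - \frac{47373}{-1621} = \frac{2 \cdot 3 \cdot 3 \cdot 4}{19047} - \frac{47373}{-1621} = 2 \cdot 9 \cdot 4 \cdot \frac{1}{19047} - - \frac{47373}{1621} = 2 \cdot 36 \cdot \frac{1}{19047} + \frac{47373}{1621} = 72 \cdot \frac{1}{19047} + \frac{47373}{1621} = \frac{24}{6349} + \frac{47373}{1621} = \frac{300810081}{10291729}$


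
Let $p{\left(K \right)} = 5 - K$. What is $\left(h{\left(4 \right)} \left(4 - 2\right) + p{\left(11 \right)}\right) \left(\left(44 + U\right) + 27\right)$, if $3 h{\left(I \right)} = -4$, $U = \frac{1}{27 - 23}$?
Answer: $- \frac{1235}{2} \approx -617.5$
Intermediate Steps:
$U = \frac{1}{4} \approx 0.25$
$h{\left(I \right)} = - \frac{4}{3}$ ($h{\left(I \right)} = \frac{1}{3} \left(-4\right) = - \frac{4}{3}$)
$\left(h{\left(4 \right)} \left(4 - 2\right) + p{\left(11 \right)}\right) \left(\left(44 + U\right) + 27\right) = \left(- \frac{4 \left(4 - 2\right)}{3} + \left(5 - 11\right)\right) \left(\left(44 + \frac{1}{4}\right) + 27\right) = \left(\left(- \frac{4}{3}\right) 2 + \left(5 - 11\right)\right) \left(\frac{177}{4} + 27\right) = \left(- \frac{8}{3} - 6\right) \frac{285}{4} = \left(- \frac{26}{3}\right) \frac{285}{4} = - \frac{1235}{2}$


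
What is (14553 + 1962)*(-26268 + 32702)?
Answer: 106257510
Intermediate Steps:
(14553 + 1962)*(-26268 + 32702) = 16515*6434 = 106257510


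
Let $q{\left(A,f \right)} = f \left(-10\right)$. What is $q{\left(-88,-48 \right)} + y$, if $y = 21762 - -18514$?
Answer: $40756$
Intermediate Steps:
$q{\left(A,f \right)} = - 10 f$
$y = 40276$ ($y = 21762 + 18514 = 40276$)
$q{\left(-88,-48 \right)} + y = \left(-10\right) \left(-48\right) + 40276 = 480 + 40276 = 40756$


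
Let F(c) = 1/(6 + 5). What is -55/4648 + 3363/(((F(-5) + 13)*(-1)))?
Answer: -7164641/27888 ≈ -256.91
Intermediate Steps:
F(c) = 1/11
-55/4648 + 3363/(((F(-5) + 13)*(-1))) = -55/4648 + 3363/(((1/11 + 13)*(-1))) = -55*1/4648 + 3363/(((144/11)*(-1))) = -55/4648 + 3363/(-144/11) = -55/4648 + 3363*(-11/144) = -55/4648 - 12331/48 = -7164641/27888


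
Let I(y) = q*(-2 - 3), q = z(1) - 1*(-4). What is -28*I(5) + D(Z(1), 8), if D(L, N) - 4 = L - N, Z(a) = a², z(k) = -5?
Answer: -143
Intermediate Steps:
D(L, N) = 4 + L - N (D(L, N) = 4 + (L - N) = 4 + L - N)
q = -1 (q = -5 - 1*(-4) = -5 + 4 = -1)
I(y) = 5 (I(y) = -(-2 - 3) = -1*(-5) = 5)
-28*I(5) + D(Z(1), 8) = -28*5 + (4 + 1² - 1*8) = -140 + (4 + 1 - 8) = -140 - 3 = -143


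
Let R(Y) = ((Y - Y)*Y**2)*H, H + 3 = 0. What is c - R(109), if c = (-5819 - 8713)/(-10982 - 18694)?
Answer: 1211/2473 ≈ 0.48969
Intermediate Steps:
H = -3 (H = -3 + 0 = -3)
R(Y) = 0 (R(Y) = ((Y - Y)*Y**2)*(-3) = (0*Y**2)*(-3) = 0*(-3) = 0)
c = 1211/2473 (c = -14532/(-29676) = -14532*(-1/29676) = 1211/2473 ≈ 0.48969)
c - R(109) = 1211/2473 - 1*0 = 1211/2473 + 0 = 1211/2473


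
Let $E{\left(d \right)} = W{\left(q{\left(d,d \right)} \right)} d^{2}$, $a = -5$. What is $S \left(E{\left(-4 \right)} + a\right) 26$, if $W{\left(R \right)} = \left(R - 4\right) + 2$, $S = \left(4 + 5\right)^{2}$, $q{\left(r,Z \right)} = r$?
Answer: $-212706$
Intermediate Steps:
$S = 81$ ($S = 9^{2} = 81$)
$W{\left(R \right)} = -2 + R$ ($W{\left(R \right)} = \left(-4 + R\right) + 2 = -2 + R$)
$E{\left(d \right)} = d^{2} \left(-2 + d\right)$ ($E{\left(d \right)} = \left(-2 + d\right) d^{2} = d^{2} \left(-2 + d\right)$)
$S \left(E{\left(-4 \right)} + a\right) 26 = 81 \left(\left(-4\right)^{2} \left(-2 - 4\right) - 5\right) 26 = 81 \left(16 \left(-6\right) - 5\right) 26 = 81 \left(-96 - 5\right) 26 = 81 \left(-101\right) 26 = \left(-8181\right) 26 = -212706$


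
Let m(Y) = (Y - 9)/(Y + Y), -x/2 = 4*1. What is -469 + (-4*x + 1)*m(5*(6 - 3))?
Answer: -2312/5 ≈ -462.40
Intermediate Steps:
x = -8 ≈ -8.0000
m(Y) = (-9 + Y)/(2*Y) (m(Y) = (-9 + Y)/((2*Y)) = (-9 + Y)*(1/(2*Y)) = (-9 + Y)/(2*Y))
-469 + (-4*x + 1)*m(5*(6 - 3)) = -469 + (-4*(-8) + 1)*((-9 + 5*(6 - 3))/(2*((5*(6 - 3))))) = -469 + (32 + 1)*((-9 + 5*3)/(2*((5*3)))) = -469 + 33*((1/2)*(-9 + 15)/15) = -469 + 33*((1/2)*(1/15)*6) = -469 + 33*(1/5) = -469 + 33/5 = -2312/5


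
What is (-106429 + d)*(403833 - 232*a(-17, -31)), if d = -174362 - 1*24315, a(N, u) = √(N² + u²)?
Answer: -123211871298 + 1769614800*√2 ≈ -1.2071e+11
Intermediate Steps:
d = -198677 (d = -174362 - 24315 = -198677)
(-106429 + d)*(403833 - 232*a(-17, -31)) = (-106429 - 198677)*(403833 - 232*√((-17)² + (-31)²)) = -305106*(403833 - 232*√(289 + 961)) = -305106*(403833 - 5800*√2) = -123211871298 + 1769614800*√2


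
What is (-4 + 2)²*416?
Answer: 1664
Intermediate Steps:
(-4 + 2)²*416 = (-2)²*416 = 4*416 = 1664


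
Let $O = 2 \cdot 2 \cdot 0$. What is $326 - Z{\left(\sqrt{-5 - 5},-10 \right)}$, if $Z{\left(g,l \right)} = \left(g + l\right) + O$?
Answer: $336 - i \sqrt{10} \approx 336.0 - 3.1623 i$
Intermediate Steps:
$O = 0$ ($O = 4 \cdot 0 = 0$)
$Z{\left(g,l \right)} = g + l$ ($Z{\left(g,l \right)} = \left(g + l\right) + 0 = g + l$)
$326 - Z{\left(\sqrt{-5 - 5},-10 \right)} = 326 - \left(\sqrt{-5 - 5} - 10\right) = 326 - \left(\sqrt{-10} - 10\right) = 326 - \left(i \sqrt{10} - 10\right) = 326 - \left(-10 + i \sqrt{10}\right) = 326 + \left(10 - i \sqrt{10}\right) = 336 - i \sqrt{10}$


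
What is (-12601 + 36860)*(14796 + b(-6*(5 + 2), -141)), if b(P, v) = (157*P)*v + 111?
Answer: 22916531199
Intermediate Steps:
b(P, v) = 111 + 157*P*v (b(P, v) = 157*P*v + 111 = 111 + 157*P*v)
(-12601 + 36860)*(14796 + b(-6*(5 + 2), -141)) = (-12601 + 36860)*(14796 + (111 + 157*(-6*(5 + 2))*(-141))) = 24259*(14796 + (111 + 157*(-6*7)*(-141))) = 24259*(14796 + (111 + 157*(-42)*(-141))) = 24259*(14796 + (111 + 929754)) = 24259*(14796 + 929865) = 24259*944661 = 22916531199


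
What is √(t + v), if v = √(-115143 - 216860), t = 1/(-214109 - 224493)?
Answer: √(-438602 + 192371714404*I*√332003)/438602 ≈ 16.973 + 16.973*I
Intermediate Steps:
t = -1/438602 (t = 1/(-438602) = -1/438602 ≈ -2.2800e-6)
v = I*√332003 (v = √(-332003) = I*√332003 ≈ 576.2*I)
√(t + v) = √(-1/438602 + I*√332003)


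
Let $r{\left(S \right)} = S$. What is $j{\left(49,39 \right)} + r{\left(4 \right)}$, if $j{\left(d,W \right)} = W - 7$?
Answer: $36$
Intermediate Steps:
$j{\left(d,W \right)} = -7 + W$
$j{\left(49,39 \right)} + r{\left(4 \right)} = \left(-7 + 39\right) + 4 = 32 + 4 = 36$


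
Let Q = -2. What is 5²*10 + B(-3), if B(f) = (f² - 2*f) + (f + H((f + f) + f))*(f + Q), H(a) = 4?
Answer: 260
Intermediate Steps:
B(f) = f² - 2*f + (-2 + f)*(4 + f) (B(f) = (f² - 2*f) + (f + 4)*(f - 2) = (f² - 2*f) + (4 + f)*(-2 + f) = (f² - 2*f) + (-2 + f)*(4 + f) = f² - 2*f + (-2 + f)*(4 + f))
5²*10 + B(-3) = 5²*10 + (-8 + 2*(-3)²) = 25*10 + (-8 + 2*9) = 250 + (-8 + 18) = 250 + 10 = 260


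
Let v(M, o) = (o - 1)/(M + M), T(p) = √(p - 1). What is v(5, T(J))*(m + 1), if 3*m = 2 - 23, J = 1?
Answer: ⅗ ≈ 0.60000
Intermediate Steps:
T(p) = √(-1 + p)
m = -7 (m = (2 - 23)/3 = (⅓)*(-21) = -7)
v(M, o) = (-1 + o)/(2*M) (v(M, o) = (-1 + o)/((2*M)) = (-1 + o)*(1/(2*M)) = (-1 + o)/(2*M))
v(5, T(J))*(m + 1) = ((½)*(-1 + √(-1 + 1))/5)*(-7 + 1) = ((½)*(⅕)*(-1 + √0))*(-6) = ((½)*(⅕)*(-1 + 0))*(-6) = ((½)*(⅕)*(-1))*(-6) = -⅒*(-6) = ⅗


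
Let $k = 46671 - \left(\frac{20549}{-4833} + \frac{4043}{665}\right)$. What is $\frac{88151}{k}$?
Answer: $\frac{283312465695}{149992152361} \approx 1.8888$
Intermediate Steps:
$k = \frac{149992152361}{3213945}$ ($k = 46671 - \left(20549 \left(- \frac{1}{4833}\right) + 4043 \cdot \frac{1}{665}\right) = 46671 - \left(- \frac{20549}{4833} + \frac{4043}{665}\right) = 46671 - \frac{5874734}{3213945} = \frac{149992152361}{3213945} \approx 46669.0$)
$\frac{88151}{k} = \frac{88151}{\frac{149992152361}{3213945}} = 88151 \cdot \frac{3213945}{149992152361} = \frac{283312465695}{149992152361}$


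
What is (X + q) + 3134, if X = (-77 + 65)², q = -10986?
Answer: -7708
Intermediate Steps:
X = 144 (X = (-12)² = 144)
(X + q) + 3134 = (144 - 10986) + 3134 = -10842 + 3134 = -7708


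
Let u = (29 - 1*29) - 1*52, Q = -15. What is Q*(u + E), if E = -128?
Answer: 2700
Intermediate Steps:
u = -52 (u = (29 - 29) - 52 = 0 - 52 = -52)
Q*(u + E) = -15*(-52 - 128) = -15*(-180) = 2700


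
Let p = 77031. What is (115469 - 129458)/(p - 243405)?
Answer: 4663/55458 ≈ 0.084082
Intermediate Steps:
(115469 - 129458)/(p - 243405) = (115469 - 129458)/(77031 - 243405) = -13989/(-166374) = -13989*(-1/166374) = 4663/55458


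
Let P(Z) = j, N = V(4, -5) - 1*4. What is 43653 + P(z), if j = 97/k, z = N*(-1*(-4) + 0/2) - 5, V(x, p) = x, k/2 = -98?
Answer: 8555891/196 ≈ 43653.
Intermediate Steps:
k = -196 (k = 2*(-98) = -196)
N = 0 (N = 4 - 1*4 = 4 - 4 = 0)
z = -5 (z = 0*(-1*(-4) + 0/2) - 5 = 0*(4 + 0*(½)) - 5 = 0*(4 + 0) - 5 = 0*4 - 5 = 0 - 5 = -5)
j = -97/196 (j = 97/(-196) = 97*(-1/196) = -97/196 ≈ -0.49490)
P(Z) = -97/196
43653 + P(z) = 43653 - 97/196 = 8555891/196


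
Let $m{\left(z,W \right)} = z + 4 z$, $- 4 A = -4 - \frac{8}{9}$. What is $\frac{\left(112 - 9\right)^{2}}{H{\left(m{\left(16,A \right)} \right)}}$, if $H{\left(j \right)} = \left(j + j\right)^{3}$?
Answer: $\frac{10609}{4096000} \approx 0.0025901$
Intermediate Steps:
$A = \frac{11}{9}$ ($A = - \frac{-4 - \frac{8}{9}}{4} = \left(- \frac{1}{4}\right) \left(- \frac{44}{9}\right) = \frac{11}{9} \approx 1.2222$)
$m{\left(z,W \right)} = 5 z$
$H{\left(j \right)} = 8 j^{3}$ ($H{\left(j \right)} = \left(2 j\right)^{3} = 8 j^{3}$)
$\frac{\left(112 - 9\right)^{2}}{H{\left(m{\left(16,A \right)} \right)}} = \frac{\left(112 - 9\right)^{2}}{8 \left(5 \cdot 16\right)^{3}} = \frac{103^{2}}{8 \cdot 80^{3}} = \frac{10609}{8 \cdot 512000} = \frac{10609}{4096000}$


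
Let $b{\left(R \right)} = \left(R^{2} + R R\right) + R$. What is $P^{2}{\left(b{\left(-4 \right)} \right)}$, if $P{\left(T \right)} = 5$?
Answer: $25$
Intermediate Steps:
$b{\left(R \right)} = R + 2 R^{2}$ ($b{\left(R \right)} = \left(R^{2} + R^{2}\right) + R = 2 R^{2} + R = R + 2 R^{2}$)
$P^{2}{\left(b{\left(-4 \right)} \right)} = 5^{2} = 25$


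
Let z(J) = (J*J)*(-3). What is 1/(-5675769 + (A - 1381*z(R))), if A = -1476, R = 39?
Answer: 1/624258 ≈ 1.6019e-6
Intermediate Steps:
z(J) = -3*J² (z(J) = J²*(-3) = -3*J²)
1/(-5675769 + (A - 1381*z(R))) = 1/(-5675769 + (-1476 - (-4143)*39²)) = 1/(-5675769 + (-1476 - (-4143)*1521)) = 1/(-5675769 + (-1476 - 1381*(-4563))) = 1/(-5675769 + (-1476 + 6301503)) = 1/(-5675769 + 6300027) = 1/624258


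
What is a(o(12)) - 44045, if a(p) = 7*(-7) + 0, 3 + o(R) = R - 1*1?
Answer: -44094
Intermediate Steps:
o(R) = -4 + R (o(R) = -3 + (R - 1*1) = -3 + (R - 1) = -3 + (-1 + R) = -4 + R)
a(p) = -49 (a(p) = -49 + 0 = -49)
a(o(12)) - 44045 = -49 - 44045 = -44094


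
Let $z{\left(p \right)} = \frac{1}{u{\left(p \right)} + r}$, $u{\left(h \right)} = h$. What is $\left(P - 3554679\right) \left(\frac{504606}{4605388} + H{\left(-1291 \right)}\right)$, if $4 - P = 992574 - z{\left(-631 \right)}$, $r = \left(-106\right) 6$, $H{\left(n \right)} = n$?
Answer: $\frac{8562901856725189542}{1458756649} \approx 5.87 \cdot 10^{9}$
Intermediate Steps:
$r = -636$
$z{\left(p \right)} = \frac{1}{-636 + p}$ ($z{\left(p \right)} = \frac{1}{p - 636} = \frac{1}{-636 + p}$)
$P = - \frac{1257586191}{1267}$ ($P = 4 - \left(992574 - \frac{1}{-636 - 631}\right) = 4 - \left(992574 - \frac{1}{-1267}\right) = 4 - \left(992574 - - \frac{1}{1267}\right) = 4 - \left(992574 + \frac{1}{1267}\right) = 4 - \frac{1257591259}{1267} = - \frac{1257586191}{1267} \approx -9.9257 \cdot 10^{5}$)
$\left(P - 3554679\right) \left(\frac{504606}{4605388} + H{\left(-1291 \right)}\right) = \left(- \frac{1257586191}{1267} - 3554679\right) \left(\frac{504606}{4605388} - 1291\right) = - \frac{5761364484 \left(504606 \cdot \frac{1}{4605388} - 1291\right)}{1267} = - \frac{5761364484 \left(\frac{252303}{2302694} - 1291\right)}{1267} = \left(- \frac{5761364484}{1267}\right) \left(- \frac{2972525651}{2302694}\right) = \frac{8562901856725189542}{1458756649}$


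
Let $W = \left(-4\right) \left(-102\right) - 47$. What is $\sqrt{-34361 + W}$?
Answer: $20 i \sqrt{85} \approx 184.39 i$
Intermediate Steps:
$W = 361$ ($W = 408 - 47 = 361$)
$\sqrt{-34361 + W} = \sqrt{-34361 + 361} = \sqrt{-34000} = 20 i \sqrt{85}$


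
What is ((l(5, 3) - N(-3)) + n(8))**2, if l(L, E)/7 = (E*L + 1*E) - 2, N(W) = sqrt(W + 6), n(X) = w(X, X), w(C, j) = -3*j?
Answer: (88 - sqrt(3))**2 ≈ 7442.2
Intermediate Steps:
n(X) = -3*X
N(W) = sqrt(6 + W)
l(L, E) = -14 + 7*E + 7*E*L (l(L, E) = 7*((E*L + 1*E) - 2) = 7*((E*L + E) - 2) = 7*((E + E*L) - 2) = 7*(-2 + E + E*L) = -14 + 7*E + 7*E*L)
((l(5, 3) - N(-3)) + n(8))**2 = (((-14 + 7*3 + 7*3*5) - sqrt(6 - 3)) - 3*8)**2 = (((-14 + 21 + 105) - sqrt(3)) - 24)**2 = ((112 - sqrt(3)) - 24)**2 = (88 - sqrt(3))**2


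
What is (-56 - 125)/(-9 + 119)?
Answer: -181/110 ≈ -1.6455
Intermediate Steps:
(-56 - 125)/(-9 + 119) = -181/110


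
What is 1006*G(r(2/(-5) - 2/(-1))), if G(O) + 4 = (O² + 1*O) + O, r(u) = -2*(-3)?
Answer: 44264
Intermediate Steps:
r(u) = 6
G(O) = -4 + O² + 2*O (G(O) = -4 + ((O² + 1*O) + O) = -4 + ((O² + O) + O) = -4 + ((O + O²) + O) = -4 + (O² + 2*O) = -4 + O² + 2*O)
1006*G(r(2/(-5) - 2/(-1))) = 1006*(-4 + 6² + 2*6) = 1006*(-4 + 36 + 12) = 1006*44 = 44264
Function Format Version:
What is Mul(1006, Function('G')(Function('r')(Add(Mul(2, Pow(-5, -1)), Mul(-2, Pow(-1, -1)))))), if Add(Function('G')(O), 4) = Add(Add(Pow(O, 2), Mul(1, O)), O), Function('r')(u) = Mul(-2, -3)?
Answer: 44264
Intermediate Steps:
Function('r')(u) = 6
Function('G')(O) = Add(-4, Pow(O, 2), Mul(2, O)) (Function('G')(O) = Add(-4, Add(Add(Pow(O, 2), Mul(1, O)), O)) = Add(-4, Add(Add(Pow(O, 2), O), O)) = Add(-4, Add(Add(O, Pow(O, 2)), O)) = Add(-4, Add(Pow(O, 2), Mul(2, O))) = Add(-4, Pow(O, 2), Mul(2, O)))
Mul(1006, Function('G')(Function('r')(Add(Mul(2, Pow(-5, -1)), Mul(-2, Pow(-1, -1)))))) = Mul(1006, Add(-4, Pow(6, 2), Mul(2, 6))) = Mul(1006, Add(-4, 36, 12)) = Mul(1006, 44) = 44264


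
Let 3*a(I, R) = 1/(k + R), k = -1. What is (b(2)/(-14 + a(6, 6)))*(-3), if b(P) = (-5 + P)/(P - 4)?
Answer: 135/418 ≈ 0.32297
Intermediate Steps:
a(I, R) = 1/(3*(-1 + R))
b(P) = (-5 + P)/(-4 + P)
(b(2)/(-14 + a(6, 6)))*(-3) = (((-5 + 2)/(-4 + 2))/(-14 + 1/(3*(-1 + 6))))*(-3) = ((-3/(-2))/(-14 + (1/3)/5))*(-3) = ((-1/2*(-3))/(-14 + (1/3)*(1/5)))*(-3) = (3/(2*(-14 + 1/15)))*(-3) = (3/(2*(-209/15)))*(-3) = ((3/2)*(-15/209))*(-3) = -45/418*(-3) = 135/418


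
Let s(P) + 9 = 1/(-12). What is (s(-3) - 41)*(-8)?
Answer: 1202/3 ≈ 400.67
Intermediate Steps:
s(P) = -109/12 (s(P) = -9 + 1/(-12) = -9 - 1/12 = -109/12)
(s(-3) - 41)*(-8) = (-109/12 - 41)*(-8) = -601/12*(-8) = 1202/3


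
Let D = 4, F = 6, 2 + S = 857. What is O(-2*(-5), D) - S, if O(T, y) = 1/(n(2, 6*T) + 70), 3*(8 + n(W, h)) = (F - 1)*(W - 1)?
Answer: -163302/191 ≈ -854.98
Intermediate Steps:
S = 855 (S = -2 + 857 = 855)
n(W, h) = -29/3 + 5*W/3 (n(W, h) = -8 + ((6 - 1)*(W - 1))/3 = -8 + (5*(-1 + W))/3 = -8 + (-5 + 5*W)/3 = -8 + (-5/3 + 5*W/3) = -29/3 + 5*W/3)
O(T, y) = 3/191 (O(T, y) = 1/((-29/3 + (5/3)*2) + 70) = 1/((-29/3 + 10/3) + 70) = 1/(-19/3 + 70) = 1/(191/3) = 3/191)
O(-2*(-5), D) - S = 3/191 - 1*855 = 3/191 - 855 = -163302/191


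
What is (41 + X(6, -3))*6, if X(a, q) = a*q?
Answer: 138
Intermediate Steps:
(41 + X(6, -3))*6 = (41 + 6*(-3))*6 = (41 - 18)*6 = 23*6 = 138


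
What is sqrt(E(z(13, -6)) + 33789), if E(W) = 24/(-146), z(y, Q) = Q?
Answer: 33*sqrt(165345)/73 ≈ 183.82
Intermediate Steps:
E(W) = -12/73 (E(W) = 24*(-1/146) = -12/73)
sqrt(E(z(13, -6)) + 33789) = sqrt(-12/73 + 33789) = sqrt(2466585/73) = 33*sqrt(165345)/73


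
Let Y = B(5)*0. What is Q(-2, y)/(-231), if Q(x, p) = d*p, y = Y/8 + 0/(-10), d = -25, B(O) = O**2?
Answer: 0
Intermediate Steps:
Y = 0 (Y = 5**2*0 = 25*0 = 0)
y = 0 (y = 0/8 + 0/(-10) = 0*(1/8) + 0*(-1/10) = 0 + 0 = 0)
Q(x, p) = -25*p
Q(-2, y)/(-231) = -25*0/(-231) = 0*(-1/231) = 0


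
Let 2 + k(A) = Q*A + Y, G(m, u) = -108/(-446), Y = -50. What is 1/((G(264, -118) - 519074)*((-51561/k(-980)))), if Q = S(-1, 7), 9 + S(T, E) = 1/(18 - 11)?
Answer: 160337/497363627694 ≈ 3.2237e-7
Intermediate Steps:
S(T, E) = -62/7 (S(T, E) = -9 + 1/(18 - 11) = -9 + 1/7 = -62/7)
G(m, u) = 54/223 (G(m, u) = -108*(-1/446) = 54/223)
Q = -62/7 ≈ -8.8571
k(A) = -52 - 62*A/7 (k(A) = -2 + (-62*A/7 - 50) = -2 + (-50 - 62*A/7) = -52 - 62*A/7)
1/((G(264, -118) - 519074)*((-51561/k(-980)))) = 1/((54/223 - 519074)*((-51561/(-52 - 62/7*(-980))))) = 1/((-115753448/223)*((-51561/(-52 + 8680)))) = -223/(115753448*((-51561/8628))) = -223/(115753448*((-51561*1/8628))) = -223/(115753448*(-17187/2876)) = -223/115753448*(-2876/17187) = 160337/497363627694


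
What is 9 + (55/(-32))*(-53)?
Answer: 3203/32 ≈ 100.09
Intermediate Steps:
9 + (55/(-32))*(-53) = 9 + (55*(-1/32))*(-53) = 9 - 55/32*(-53) = 9 + 2915/32 = 3203/32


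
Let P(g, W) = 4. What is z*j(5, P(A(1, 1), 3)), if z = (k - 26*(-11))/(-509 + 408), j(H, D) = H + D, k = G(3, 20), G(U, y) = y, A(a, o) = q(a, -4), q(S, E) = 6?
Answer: -2754/101 ≈ -27.267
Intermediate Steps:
A(a, o) = 6
k = 20
j(H, D) = D + H
z = -306/101 (z = (20 - 26*(-11))/(-509 + 408) = (20 + 286)/(-101) = 306*(-1/101) = -306/101 ≈ -3.0297)
z*j(5, P(A(1, 1), 3)) = -306*(4 + 5)/101 = -306/101*9 = -2754/101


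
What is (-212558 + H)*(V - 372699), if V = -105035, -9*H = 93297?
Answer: 319495600382/3 ≈ 1.0650e+11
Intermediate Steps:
H = -31099/3 (H = -1/9*93297 = -31099/3 ≈ -10366.)
(-212558 + H)*(V - 372699) = (-212558 - 31099/3)*(-105035 - 372699) = -668773/3*(-477734) = 319495600382/3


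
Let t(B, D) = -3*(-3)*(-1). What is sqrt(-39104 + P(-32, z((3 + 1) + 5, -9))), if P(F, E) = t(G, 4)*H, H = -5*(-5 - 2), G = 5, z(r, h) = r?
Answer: I*sqrt(39419) ≈ 198.54*I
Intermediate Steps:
t(B, D) = -9 (t(B, D) = 9*(-1) = -9)
H = 35 (H = -5*(-7) = 35)
P(F, E) = -315 (P(F, E) = -9*35 = -315)
sqrt(-39104 + P(-32, z((3 + 1) + 5, -9))) = sqrt(-39104 - 315) = sqrt(-39419) = I*sqrt(39419)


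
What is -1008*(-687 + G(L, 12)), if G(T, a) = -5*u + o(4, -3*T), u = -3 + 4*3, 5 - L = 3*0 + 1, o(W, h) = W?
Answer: 733824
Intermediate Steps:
L = 4 (L = 5 - (3*0 + 1) = 5 - (0 + 1) = 5 - 1*1 = 5 - 1 = 4)
u = 9 (u = -3 + 12 = 9)
G(T, a) = -41 (G(T, a) = -5*9 + 4 = -45 + 4 = -41)
-1008*(-687 + G(L, 12)) = -1008*(-687 - 41) = -1008*(-728) = 733824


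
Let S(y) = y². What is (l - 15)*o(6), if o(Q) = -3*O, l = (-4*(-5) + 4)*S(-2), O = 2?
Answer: -486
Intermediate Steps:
l = 96 (l = (-4*(-5) + 4)*(-2)² = (20 + 4)*4 = 24*4 = 96)
o(Q) = -6 (o(Q) = -3*2 = -6)
(l - 15)*o(6) = (96 - 15)*(-6) = 81*(-6) = -486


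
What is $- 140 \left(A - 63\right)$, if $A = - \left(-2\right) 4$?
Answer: $7700$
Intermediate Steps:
$A = 8$ ($A = \left(-1\right) \left(-8\right) = 8$)
$- 140 \left(A - 63\right) = - 140 \left(8 - 63\right) = \left(-140\right) \left(-55\right) = 7700$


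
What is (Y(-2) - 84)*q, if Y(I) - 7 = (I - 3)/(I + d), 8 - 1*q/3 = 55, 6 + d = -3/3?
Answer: 32336/3 ≈ 10779.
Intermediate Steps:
d = -7 (d = -6 - 3/3 = -6 - 3*⅓ = -6 - 1 = -7)
q = -141 (q = 24 - 3*55 = 24 - 165 = -141)
Y(I) = 7 + (-3 + I)/(-7 + I) (Y(I) = 7 + (I - 3)/(I - 7) = 7 + (-3 + I)/(-7 + I))
(Y(-2) - 84)*q = (4*(-13 + 2*(-2))/(-7 - 2) - 84)*(-141) = (4*(-13 - 4)/(-9) - 84)*(-141) = (4*(-⅑)*(-17) - 84)*(-141) = (68/9 - 84)*(-141) = -688/9*(-141) = 32336/3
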